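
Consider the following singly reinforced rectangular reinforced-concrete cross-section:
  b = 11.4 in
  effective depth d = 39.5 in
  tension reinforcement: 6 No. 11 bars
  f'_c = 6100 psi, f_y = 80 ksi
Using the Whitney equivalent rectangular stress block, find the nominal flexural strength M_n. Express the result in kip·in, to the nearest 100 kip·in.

M_n ≈ 24800 kip·in

A_s = 6 × 1.56 = 9.36 in².
T = A_s f_y = 9.36 × 80 = 748.8 kips.
a = T/(0.85 f'_c b) = 748.8/(0.85 × 6.1 × 11.4) = 12.668 in.
M_n = T(d − a/2) = 748.8 × (39.5 − 6.334) = 24834.7 kip·in.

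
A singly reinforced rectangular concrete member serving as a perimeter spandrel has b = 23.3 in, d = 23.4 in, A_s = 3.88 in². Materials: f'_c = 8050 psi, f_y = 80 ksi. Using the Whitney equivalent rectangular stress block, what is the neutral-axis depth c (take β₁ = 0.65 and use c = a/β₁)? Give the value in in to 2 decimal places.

T = A_s f_y = 3.88 × 80 = 310.4 kips.
a = T/(0.85 f'_c b) = 310.4/(0.85 × 8.05 × 23.3) = 1.9469 in.
With β₁ = 0.65, c = a/β₁ = 1.9469/0.65 = 3.00 in.

c ≈ 3.00 in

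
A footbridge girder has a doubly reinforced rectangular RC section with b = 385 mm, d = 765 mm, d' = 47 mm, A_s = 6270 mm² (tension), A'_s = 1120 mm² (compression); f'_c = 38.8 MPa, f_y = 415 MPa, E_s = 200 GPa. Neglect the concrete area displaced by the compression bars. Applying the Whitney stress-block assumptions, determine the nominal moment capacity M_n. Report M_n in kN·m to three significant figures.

Assume both tension and compression steel yield.
Net tension couple steel: A_s − A'_s = 5150 mm².
a = (A_s − A'_s) f_y / (0.85 f'_c b) = 2137250/(0.85 × 38.8 × 385) = 168.32 mm.
c = a/β₁ = 168.32/0.773 = 217.75 mm; ε'_s = 0.003(c − d')/c = 0.0024 ≥ f_y/E_s = 0.0021, so compression steel does yield.
M_n = (A_s − A'_s) f_y (d − a/2) + A'_s f_y (d − d') = [2137250 × (765 − 84.16) + 464800 × (765 − 47)] × 10⁻⁶ = 1455.13 + 333.73 = 1788.86 kN·m.

M_n ≈ 1790 kN·m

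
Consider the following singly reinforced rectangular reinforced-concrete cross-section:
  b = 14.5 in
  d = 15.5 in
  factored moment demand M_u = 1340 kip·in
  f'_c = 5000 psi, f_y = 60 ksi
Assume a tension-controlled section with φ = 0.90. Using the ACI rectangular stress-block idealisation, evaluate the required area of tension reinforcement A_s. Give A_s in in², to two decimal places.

M_n = M_u/φ = 1340/0.90 = 1488.89 kip·in.
From M_n = 0.85 f'_c a b (d − a/2):
a = d − √(d² − 2M_n/(0.85 f'_c b)) = 15.5 − √(15.5² − 2 × 1488.89/(0.85 × 5 × 14.5)) = 1.646 in.
A_s = 0.85 f'_c a b / f_y = 0.85 × 5 × 1.646 × 14.5 / 60 = 1.691 in².

A_s ≈ 1.69 in²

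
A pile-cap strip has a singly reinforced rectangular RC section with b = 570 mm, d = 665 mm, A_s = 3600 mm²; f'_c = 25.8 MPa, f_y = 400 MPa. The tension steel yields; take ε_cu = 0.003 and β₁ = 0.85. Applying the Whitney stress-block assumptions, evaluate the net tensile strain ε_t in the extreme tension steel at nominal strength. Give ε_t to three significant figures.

a = A_s f_y/(0.85 f'_c b) = 115.20 mm.
β₁ = 0.85, so c = a/β₁ = 115.20/0.85 = 135.53 mm.
From the linear strain diagram with ε_cu = 0.003: ε_t = 0.003 (d − c)/c = 0.003 × (665 − 135.53)/135.53 = 0.0117.
Since ε_t ≥ 0.005, the section is tension-controlled.

ε_t ≈ 0.0117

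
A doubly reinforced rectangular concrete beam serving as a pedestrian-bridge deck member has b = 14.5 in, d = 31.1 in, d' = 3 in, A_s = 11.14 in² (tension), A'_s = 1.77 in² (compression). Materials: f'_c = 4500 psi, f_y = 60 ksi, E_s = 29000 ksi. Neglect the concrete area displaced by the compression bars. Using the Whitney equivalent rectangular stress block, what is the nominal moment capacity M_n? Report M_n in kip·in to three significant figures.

Assume both steels yield.
a = (A_s − A'_s) f_y/(0.85 f'_c b) = (11.14 − 1.77) × 60/(0.85 × 4.5 × 14.5) = 10.137 in.
c = a/β₁ = 10.137/0.825 = 12.287 in; ε'_s = 0.003(c − d')/c = 0.0023 ≥ ε_y = 0.0021, so the compression steel yields.
M_n = (A_s − A'_s) f_y (d − a/2) + A'_s f_y (d − d') = 562.2 × (31.1 − 5.0685) + 106.2 × (31.1 − 3) = 14634.9 + 2984.2 = 17619.1 kip·in.

M_n ≈ 17600 kip·in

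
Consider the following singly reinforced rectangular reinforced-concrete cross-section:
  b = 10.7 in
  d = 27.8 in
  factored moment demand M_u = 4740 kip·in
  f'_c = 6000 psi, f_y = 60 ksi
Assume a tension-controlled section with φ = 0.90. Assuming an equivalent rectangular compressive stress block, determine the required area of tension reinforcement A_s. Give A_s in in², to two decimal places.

A_s ≈ 3.38 in²

M_n = M_u/φ = 4740/0.90 = 5266.67 kip·in.
From M_n = 0.85 f'_c a b (d − a/2):
a = d − √(d² − 2M_n/(0.85 f'_c b)) = 27.8 − √(27.8² − 2 × 5266.67/(0.85 × 6 × 10.7)) = 3.721 in.
A_s = 0.85 f'_c a b / f_y = 0.85 × 6 × 3.721 × 10.7 / 60 = 3.384 in².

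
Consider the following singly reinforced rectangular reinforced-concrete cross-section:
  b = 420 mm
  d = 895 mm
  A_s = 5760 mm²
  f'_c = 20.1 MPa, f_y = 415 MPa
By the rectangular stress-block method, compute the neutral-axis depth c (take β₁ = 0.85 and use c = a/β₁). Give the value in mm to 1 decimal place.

c ≈ 391.9 mm

T = A_s f_y = 5760 × 415 = 2390400 N = 2390.4 kN.
Setting C = 0.85 f'_c a b equal to T: a = 2390400/(0.85 × 20.1 × 420) = 333.124 mm.
With β₁ = 0.85, c = a/β₁ = 333.124/0.85 = 391.9 mm.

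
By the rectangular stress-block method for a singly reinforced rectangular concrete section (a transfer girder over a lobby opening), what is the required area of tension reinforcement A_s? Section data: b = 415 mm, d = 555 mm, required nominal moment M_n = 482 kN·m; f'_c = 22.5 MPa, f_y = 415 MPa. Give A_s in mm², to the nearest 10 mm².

With M_n = 0.85 f'_c a b (d − a/2), solve the quadratic for a:
a = d − √(d² − 2M_n/(0.85 f'_c b)) = 555 − √(555² − 2 × 482×10⁶/(0.85 × 22.5 × 415)) = 123.07 mm.
A_s = 0.85 f'_c a b / f_y = 0.85 × 22.5 × 123.07 × 415 / 415 = 2353.7 mm².

A_s ≈ 2350 mm²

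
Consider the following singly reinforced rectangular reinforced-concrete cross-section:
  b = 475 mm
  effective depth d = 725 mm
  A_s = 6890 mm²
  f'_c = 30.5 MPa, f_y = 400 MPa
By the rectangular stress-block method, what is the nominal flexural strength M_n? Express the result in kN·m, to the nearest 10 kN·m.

T = A_s f_y = 6890 × 400 = 2756000 N = 2756 kN.
From C = T: a = T/(0.85 f'_c b) = 2756000/(0.85 × 30.5 × 475) = 223.80 mm.
M_n = T(d − a/2) = 2756 kN × (725 − 111.9) mm = 1689.70 kN·m.

M_n ≈ 1690 kN·m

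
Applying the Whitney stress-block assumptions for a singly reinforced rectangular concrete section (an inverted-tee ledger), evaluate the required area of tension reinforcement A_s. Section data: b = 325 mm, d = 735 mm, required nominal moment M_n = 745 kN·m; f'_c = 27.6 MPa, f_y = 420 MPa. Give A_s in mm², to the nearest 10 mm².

With M_n = 0.85 f'_c a b (d − a/2), solve the quadratic for a:
a = d − √(d² − 2M_n/(0.85 f'_c b)) = 735 − √(735² − 2 × 745×10⁶/(0.85 × 27.6 × 325)) = 147.80 mm.
A_s = 0.85 f'_c a b / f_y = 0.85 × 27.6 × 147.80 × 325 / 420 = 2683.1 mm².

A_s ≈ 2680 mm²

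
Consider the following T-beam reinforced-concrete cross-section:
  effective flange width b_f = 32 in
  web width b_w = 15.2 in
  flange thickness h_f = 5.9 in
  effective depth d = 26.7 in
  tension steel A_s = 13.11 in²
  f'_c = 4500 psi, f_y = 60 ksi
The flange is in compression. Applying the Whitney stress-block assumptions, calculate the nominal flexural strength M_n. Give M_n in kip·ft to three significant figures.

Tension: T = A_s f_y = 13.11 × 60 = 786.6 kips.
Try a within the flange: a = T/(0.85 f'_c b_f) = 786.6/(0.85 × 4.5 × 32) = 6.426 in.
a = 6.426 > h_f = 5.9 in: the block extends into the web. Split into flange-overhang and web parts.
C_f = 0.85 f'_c (b_f − b_w) h_f = 0.85 × 4.5 × (32 − 15.2) × 5.9 = 379.1 kips.
Remaining web compression depth: a_w = (T − C_f)/(0.85 f'_c b_w) = (786.6 − 379.1)/(0.85 × 4.5 × 15.2) = 7.009 in.
M_n = C_f(d − h_f/2) + (T − C_f)(d − a_w/2) = 379.1 × (26.7 − 2.95) + 407.5 × (26.7 − 3.5045) = 9003.6 + 9452.2 = 18455.8 kip·in.
M_n = 18455.8/12 = 1537.98 kip·ft.

M_n ≈ 1540 kip·ft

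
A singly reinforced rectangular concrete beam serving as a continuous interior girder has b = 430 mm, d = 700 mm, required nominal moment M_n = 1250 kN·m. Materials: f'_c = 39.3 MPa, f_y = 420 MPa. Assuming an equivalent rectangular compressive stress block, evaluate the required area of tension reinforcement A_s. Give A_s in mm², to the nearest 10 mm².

A_s ≈ 4720 mm²

With M_n = 0.85 f'_c a b (d − a/2), solve the quadratic for a:
a = d − √(d² − 2M_n/(0.85 f'_c b)) = 700 − √(700² − 2 × 1250×10⁶/(0.85 × 39.3 × 430)) = 137.90 mm.
A_s = 0.85 f'_c a b / f_y = 0.85 × 39.3 × 137.90 × 430 / 420 = 4716.2 mm².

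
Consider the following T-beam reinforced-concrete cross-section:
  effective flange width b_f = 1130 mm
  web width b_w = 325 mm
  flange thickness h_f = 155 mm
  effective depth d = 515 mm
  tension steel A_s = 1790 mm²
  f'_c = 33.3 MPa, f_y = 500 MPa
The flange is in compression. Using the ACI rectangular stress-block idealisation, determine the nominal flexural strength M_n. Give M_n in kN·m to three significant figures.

M_n ≈ 448 kN·m

Tension: T = A_s f_y = 1790 × 500 = 895000 N.
Try a within the flange: a = T/(0.85 f'_c b_f) = 895000/(0.85 × 33.3 × 1130) = 27.98 mm.
Since a = 27.98 ≤ h_f = 155 mm, the stress block lies entirely in the flange; analyse as a rectangular beam of width b_f.
M_n = T(d − a/2) = 895000 × (515 − 13.99) = 448.40 × 10⁶ N·mm.
M_n = 448.40 kN·m.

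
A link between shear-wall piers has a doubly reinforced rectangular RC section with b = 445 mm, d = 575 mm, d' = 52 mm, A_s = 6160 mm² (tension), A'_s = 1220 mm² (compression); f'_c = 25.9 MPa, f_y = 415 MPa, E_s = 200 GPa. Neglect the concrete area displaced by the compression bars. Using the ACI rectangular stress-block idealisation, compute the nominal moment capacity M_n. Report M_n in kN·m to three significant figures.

Assume both tension and compression steel yield.
Net tension couple steel: A_s − A'_s = 4940 mm².
a = (A_s − A'_s) f_y / (0.85 f'_c b) = 2050100/(0.85 × 25.9 × 445) = 209.26 mm.
c = a/β₁ = 209.26/0.85 = 246.19 mm; ε'_s = 0.003(c − d')/c = 0.0024 ≥ f_y/E_s = 0.0021, so compression steel does yield.
M_n = (A_s − A'_s) f_y (d − a/2) + A'_s f_y (d − d') = [2050100 × (575 − 104.63) + 506300 × (575 − 52)] × 10⁻⁶ = 964.31 + 264.79 = 1229.10 kN·m.

M_n ≈ 1230 kN·m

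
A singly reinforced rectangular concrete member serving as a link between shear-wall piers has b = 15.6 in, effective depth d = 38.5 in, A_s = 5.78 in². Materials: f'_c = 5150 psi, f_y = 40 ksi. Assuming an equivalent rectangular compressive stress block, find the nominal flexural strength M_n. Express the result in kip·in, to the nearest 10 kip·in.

T = A_s f_y = 5.78 × 40 = 231.2 kips.
a = T/(0.85 f'_c b) = 231.2/(0.85 × 5.15 × 15.6) = 3.386 in.
M_n = T(d − a/2) = 231.2 × (38.5 − 1.693) = 8509.8 kip·in.

M_n ≈ 8510 kip·in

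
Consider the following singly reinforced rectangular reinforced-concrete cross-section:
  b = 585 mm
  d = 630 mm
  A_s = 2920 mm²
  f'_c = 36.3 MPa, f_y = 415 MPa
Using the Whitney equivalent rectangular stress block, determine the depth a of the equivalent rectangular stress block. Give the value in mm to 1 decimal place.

a ≈ 67.1 mm

T = A_s f_y = 2920 × 415 = 1211800 N = 1211.8 kN.
Setting C = 0.85 f'_c a b equal to T: a = 1211800/(0.85 × 36.3 × 585) = 67.1 mm.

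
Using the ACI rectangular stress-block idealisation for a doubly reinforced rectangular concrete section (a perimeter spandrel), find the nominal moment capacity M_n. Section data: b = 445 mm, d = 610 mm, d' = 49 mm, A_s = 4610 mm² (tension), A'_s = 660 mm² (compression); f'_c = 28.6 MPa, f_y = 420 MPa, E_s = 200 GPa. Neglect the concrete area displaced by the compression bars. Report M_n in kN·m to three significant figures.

Assume both tension and compression steel yield.
Net tension couple steel: A_s − A'_s = 3950 mm².
a = (A_s − A'_s) f_y / (0.85 f'_c b) = 1659000/(0.85 × 28.6 × 445) = 153.36 mm.
c = a/β₁ = 153.36/0.846 = 181.28 mm; ε'_s = 0.003(c − d')/c = 0.0022 ≥ f_y/E_s = 0.0021, so compression steel does yield.
M_n = (A_s − A'_s) f_y (d − a/2) + A'_s f_y (d − d') = [1659000 × (610 − 76.68) + 277200 × (610 − 49)] × 10⁻⁶ = 884.78 + 155.51 = 1040.29 kN·m.

M_n ≈ 1040 kN·m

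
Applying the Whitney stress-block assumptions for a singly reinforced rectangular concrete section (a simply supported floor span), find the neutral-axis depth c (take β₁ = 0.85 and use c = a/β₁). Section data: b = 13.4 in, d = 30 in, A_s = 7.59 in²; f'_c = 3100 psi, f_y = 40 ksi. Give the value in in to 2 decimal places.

T = A_s f_y = 7.59 × 40 = 303.6 kips.
a = T/(0.85 f'_c b) = 303.6/(0.85 × 3.1 × 13.4) = 8.5984 in.
With β₁ = 0.85, c = a/β₁ = 8.5984/0.85 = 10.12 in.

c ≈ 10.12 in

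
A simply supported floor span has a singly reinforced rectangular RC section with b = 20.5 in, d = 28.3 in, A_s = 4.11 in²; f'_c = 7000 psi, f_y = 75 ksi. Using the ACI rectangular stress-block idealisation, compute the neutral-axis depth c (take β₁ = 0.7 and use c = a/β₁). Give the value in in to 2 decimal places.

T = A_s f_y = 4.11 × 75 = 308.25 kips.
a = T/(0.85 f'_c b) = 308.25/(0.85 × 7 × 20.5) = 2.5272 in.
With β₁ = 0.7, c = a/β₁ = 2.5272/0.7 = 3.61 in.

c ≈ 3.61 in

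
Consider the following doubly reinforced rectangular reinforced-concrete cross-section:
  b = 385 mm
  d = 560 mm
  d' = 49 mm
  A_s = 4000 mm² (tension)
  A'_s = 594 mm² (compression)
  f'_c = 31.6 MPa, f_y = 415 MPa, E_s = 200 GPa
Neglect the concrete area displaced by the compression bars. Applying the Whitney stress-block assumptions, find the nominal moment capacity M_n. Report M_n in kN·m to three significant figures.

M_n ≈ 821 kN·m

Assume both tension and compression steel yield.
Net tension couple steel: A_s − A'_s = 3406 mm².
a = (A_s − A'_s) f_y / (0.85 f'_c b) = 1413490/(0.85 × 31.6 × 385) = 136.69 mm.
c = a/β₁ = 136.69/0.824 = 165.89 mm; ε'_s = 0.003(c − d')/c = 0.0021 ≥ f_y/E_s = 0.0021, so compression steel does yield.
M_n = (A_s − A'_s) f_y (d − a/2) + A'_s f_y (d − d') = [1413490 × (560 − 68.345) + 246510 × (560 − 49)] × 10⁻⁶ = 694.95 + 125.97 = 820.92 kN·m.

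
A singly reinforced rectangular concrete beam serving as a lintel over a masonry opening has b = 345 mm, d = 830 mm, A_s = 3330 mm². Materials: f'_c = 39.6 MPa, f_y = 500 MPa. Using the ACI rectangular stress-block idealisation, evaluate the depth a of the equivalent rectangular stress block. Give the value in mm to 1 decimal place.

a ≈ 143.4 mm

T = A_s f_y = 3330 × 500 = 1665000 N = 1665 kN.
Setting C = 0.85 f'_c a b equal to T: a = 1665000/(0.85 × 39.6 × 345) = 143.4 mm.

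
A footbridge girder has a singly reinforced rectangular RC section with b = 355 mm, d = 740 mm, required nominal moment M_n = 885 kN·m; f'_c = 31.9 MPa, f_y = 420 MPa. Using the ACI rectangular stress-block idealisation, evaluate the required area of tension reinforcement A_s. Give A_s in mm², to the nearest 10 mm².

A_s ≈ 3140 mm²

With M_n = 0.85 f'_c a b (d − a/2), solve the quadratic for a:
a = d − √(d² − 2M_n/(0.85 f'_c b)) = 740 − √(740² − 2 × 885×10⁶/(0.85 × 31.9 × 355)) = 136.91 mm.
A_s = 0.85 f'_c a b / f_y = 0.85 × 31.9 × 136.91 × 355 / 420 = 3137.8 mm².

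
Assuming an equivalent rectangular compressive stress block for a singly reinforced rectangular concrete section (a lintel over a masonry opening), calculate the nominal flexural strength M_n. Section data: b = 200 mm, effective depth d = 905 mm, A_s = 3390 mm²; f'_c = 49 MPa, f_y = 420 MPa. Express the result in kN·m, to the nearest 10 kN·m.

T = A_s f_y = 3390 × 420 = 1423800 N = 1423.8 kN.
From C = T: a = T/(0.85 f'_c b) = 1423800/(0.85 × 49 × 200) = 170.92 mm.
M_n = T(d − a/2) = 1423.8 kN × (905 − 85.46) mm = 1166.86 kN·m.

M_n ≈ 1170 kN·m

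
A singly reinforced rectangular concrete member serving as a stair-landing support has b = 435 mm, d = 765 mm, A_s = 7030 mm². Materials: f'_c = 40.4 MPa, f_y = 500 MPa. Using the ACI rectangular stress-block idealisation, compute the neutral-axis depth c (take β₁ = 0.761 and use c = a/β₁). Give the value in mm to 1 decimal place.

c ≈ 309.2 mm

T = A_s f_y = 7030 × 500 = 3515000 N = 3515 kN.
Setting C = 0.85 f'_c a b equal to T: a = 3515000/(0.85 × 40.4 × 435) = 235.308 mm.
With β₁ = 0.761, c = a/β₁ = 235.308/0.761 = 309.2 mm.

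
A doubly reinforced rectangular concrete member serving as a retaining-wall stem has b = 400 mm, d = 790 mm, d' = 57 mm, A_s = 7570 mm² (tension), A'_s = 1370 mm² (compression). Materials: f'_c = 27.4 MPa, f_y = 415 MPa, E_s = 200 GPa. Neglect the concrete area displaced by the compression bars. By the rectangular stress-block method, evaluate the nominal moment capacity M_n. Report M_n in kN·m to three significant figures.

Assume both tension and compression steel yield.
Net tension couple steel: A_s − A'_s = 6200 mm².
a = (A_s − A'_s) f_y / (0.85 f'_c b) = 2573000/(0.85 × 27.4 × 400) = 276.19 mm.
c = a/β₁ = 276.19/0.85 = 324.93 mm; ε'_s = 0.003(c − d')/c = 0.0025 ≥ f_y/E_s = 0.0021, so compression steel does yield.
M_n = (A_s − A'_s) f_y (d − a/2) + A'_s f_y (d − d') = [2573000 × (790 − 138.095) + 568550 × (790 − 57)] × 10⁻⁶ = 1677.35 + 416.75 = 2094.10 kN·m.

M_n ≈ 2090 kN·m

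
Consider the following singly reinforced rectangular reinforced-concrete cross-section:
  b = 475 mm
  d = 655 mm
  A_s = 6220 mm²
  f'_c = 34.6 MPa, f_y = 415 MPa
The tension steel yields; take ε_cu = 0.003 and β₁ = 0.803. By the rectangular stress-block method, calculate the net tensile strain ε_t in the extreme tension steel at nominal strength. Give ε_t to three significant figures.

ε_t ≈ 0.00554

a = A_s f_y/(0.85 f'_c b) = 184.78 mm.
β₁ = 0.803, so c = a/β₁ = 184.78/0.803 = 230.11 mm.
From the linear strain diagram with ε_cu = 0.003: ε_t = 0.003 (d − c)/c = 0.003 × (655 − 230.11)/230.11 = 0.00554.
Since ε_t ≥ 0.005, the section is tension-controlled.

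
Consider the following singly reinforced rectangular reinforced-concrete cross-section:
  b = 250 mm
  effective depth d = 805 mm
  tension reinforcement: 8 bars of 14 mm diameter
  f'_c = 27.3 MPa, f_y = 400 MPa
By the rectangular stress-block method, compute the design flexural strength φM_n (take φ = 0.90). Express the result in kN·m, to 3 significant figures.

A_s = 8 × 154 = 1232 mm².
T = A_s f_y = 1232 × 400 = 492800 N = 492.8 kN.
From C = T: a = T/(0.85 f'_c b) = 492800/(0.85 × 27.3 × 250) = 84.95 mm.
M_n = T(d − a/2) = 492.8 kN × (805 − 42.475) mm = 375.77 kN·m.
φM_n = 0.90 × 375.77 = 338.19 kN·m.

φM_n ≈ 338 kN·m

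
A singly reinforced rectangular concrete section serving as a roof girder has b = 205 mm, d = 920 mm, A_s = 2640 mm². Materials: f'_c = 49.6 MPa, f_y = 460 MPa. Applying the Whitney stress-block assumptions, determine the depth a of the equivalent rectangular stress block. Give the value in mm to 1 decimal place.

a ≈ 140.5 mm

T = A_s f_y = 2640 × 460 = 1214400 N = 1214.4 kN.
Setting C = 0.85 f'_c a b equal to T: a = 1214400/(0.85 × 49.6 × 205) = 140.5 mm.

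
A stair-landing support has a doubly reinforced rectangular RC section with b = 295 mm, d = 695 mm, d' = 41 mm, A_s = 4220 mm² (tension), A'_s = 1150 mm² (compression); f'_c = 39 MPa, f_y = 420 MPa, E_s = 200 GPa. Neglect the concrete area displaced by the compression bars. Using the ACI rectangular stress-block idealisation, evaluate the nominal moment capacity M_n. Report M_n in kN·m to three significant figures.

Assume both tension and compression steel yield.
Net tension couple steel: A_s − A'_s = 3070 mm².
a = (A_s − A'_s) f_y / (0.85 f'_c b) = 1289400/(0.85 × 39 × 295) = 131.85 mm.
c = a/β₁ = 131.85/0.771 = 171.01 mm; ε'_s = 0.003(c − d')/c = 0.0023 ≥ f_y/E_s = 0.0021, so compression steel does yield.
M_n = (A_s − A'_s) f_y (d − a/2) + A'_s f_y (d − d') = [1289400 × (695 − 65.925) + 483000 × (695 − 41)] × 10⁻⁶ = 811.13 + 315.88 = 1127.01 kN·m.

M_n ≈ 1130 kN·m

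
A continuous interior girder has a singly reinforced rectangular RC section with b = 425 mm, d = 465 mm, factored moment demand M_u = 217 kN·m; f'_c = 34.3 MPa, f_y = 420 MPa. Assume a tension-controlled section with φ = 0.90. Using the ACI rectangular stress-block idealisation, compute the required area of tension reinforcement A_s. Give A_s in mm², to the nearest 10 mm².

A_s ≈ 1300 mm²

M_n = M_u/φ = 217/0.90 = 241.111 kN·m.
With M_n = 0.85 f'_c a b (d − a/2), solve the quadratic for a:
a = d − √(d² − 2M_n/(0.85 f'_c b)) = 465 − √(465² − 2 × 241.111×10⁶/(0.85 × 34.3 × 425)) = 43.92 mm.
A_s = 0.85 f'_c a b / f_y = 0.85 × 34.3 × 43.92 × 425 / 420 = 1295.7 mm².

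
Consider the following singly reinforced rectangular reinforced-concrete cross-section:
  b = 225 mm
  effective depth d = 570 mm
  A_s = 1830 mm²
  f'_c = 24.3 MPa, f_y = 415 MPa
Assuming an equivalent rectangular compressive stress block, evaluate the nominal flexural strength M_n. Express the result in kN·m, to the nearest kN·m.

M_n ≈ 371 kN·m

T = A_s f_y = 1830 × 415 = 759450 N = 759.45 kN.
From C = T: a = T/(0.85 f'_c b) = 759450/(0.85 × 24.3 × 225) = 163.41 mm.
M_n = T(d − a/2) = 759.45 kN × (570 − 81.705) mm = 370.84 kN·m.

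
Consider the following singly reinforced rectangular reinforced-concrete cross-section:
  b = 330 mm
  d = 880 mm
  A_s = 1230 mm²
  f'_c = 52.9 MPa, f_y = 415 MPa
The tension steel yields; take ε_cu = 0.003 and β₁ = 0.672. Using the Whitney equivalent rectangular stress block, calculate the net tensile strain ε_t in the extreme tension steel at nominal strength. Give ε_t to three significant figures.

ε_t ≈ 0.0486

a = A_s f_y/(0.85 f'_c b) = 34.40 mm.
β₁ = 0.672, so c = a/β₁ = 34.40/0.672 = 51.19 mm.
From the linear strain diagram with ε_cu = 0.003: ε_t = 0.003 (d − c)/c = 0.003 × (880 − 51.19)/51.19 = 0.0486.
Since ε_t ≥ 0.005, the section is tension-controlled.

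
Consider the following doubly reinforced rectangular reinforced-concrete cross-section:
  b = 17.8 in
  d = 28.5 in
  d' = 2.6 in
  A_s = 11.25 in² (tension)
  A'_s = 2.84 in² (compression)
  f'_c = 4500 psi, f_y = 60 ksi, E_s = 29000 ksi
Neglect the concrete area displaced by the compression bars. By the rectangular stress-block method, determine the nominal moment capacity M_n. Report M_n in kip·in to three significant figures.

Assume both steels yield.
a = (A_s − A'_s) f_y/(0.85 f'_c b) = (11.25 − 2.84) × 60/(0.85 × 4.5 × 17.8) = 7.411 in.
c = a/β₁ = 7.411/0.825 = 8.983 in; ε'_s = 0.003(c − d')/c = 0.0021 ≥ ε_y = 0.0021, so the compression steel yields.
M_n = (A_s − A'_s) f_y (d − a/2) + A'_s f_y (d − d') = 504.6 × (28.5 − 3.7055) + 170.4 × (28.5 − 2.6) = 12511.3 + 4413.4 = 16924.7 kip·in.

M_n ≈ 16900 kip·in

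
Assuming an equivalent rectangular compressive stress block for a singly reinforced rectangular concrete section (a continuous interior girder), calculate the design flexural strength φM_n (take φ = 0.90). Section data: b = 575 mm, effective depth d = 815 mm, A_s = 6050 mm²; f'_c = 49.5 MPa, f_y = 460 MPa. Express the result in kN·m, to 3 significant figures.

T = A_s f_y = 6050 × 460 = 2783000 N = 2783 kN.
From C = T: a = T/(0.85 f'_c b) = 2783000/(0.85 × 49.5 × 575) = 115.03 mm.
M_n = T(d − a/2) = 2783 kN × (815 − 57.515) mm = 2108.08 kN·m.
φM_n = 0.90 × 2108.08 = 1897.27 kN·m.

φM_n ≈ 1900 kN·m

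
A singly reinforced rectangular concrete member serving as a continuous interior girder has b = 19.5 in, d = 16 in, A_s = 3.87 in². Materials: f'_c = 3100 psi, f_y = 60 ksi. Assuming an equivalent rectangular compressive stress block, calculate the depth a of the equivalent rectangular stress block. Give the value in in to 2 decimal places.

a ≈ 4.52 in

T = A_s f_y = 3.87 × 60 = 232.2 kips.
a = T/(0.85 f'_c b) = 232.2/(0.85 × 3.1 × 19.5) = 4.52 in.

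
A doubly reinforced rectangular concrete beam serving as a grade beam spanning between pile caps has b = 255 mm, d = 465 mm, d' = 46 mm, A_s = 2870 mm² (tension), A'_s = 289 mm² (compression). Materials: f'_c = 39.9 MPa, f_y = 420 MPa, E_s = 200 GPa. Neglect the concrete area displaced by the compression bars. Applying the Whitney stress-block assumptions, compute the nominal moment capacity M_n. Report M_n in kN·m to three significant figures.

Assume both tension and compression steel yield.
Net tension couple steel: A_s − A'_s = 2581 mm².
a = (A_s − A'_s) f_y / (0.85 f'_c b) = 1084020/(0.85 × 39.9 × 255) = 125.34 mm.
c = a/β₁ = 125.34/0.765 = 163.84 mm; ε'_s = 0.003(c − d')/c = 0.0022 ≥ f_y/E_s = 0.0021, so compression steel does yield.
M_n = (A_s − A'_s) f_y (d − a/2) + A'_s f_y (d − d') = [1084020 × (465 − 62.67) + 121380 × (465 − 46)] × 10⁻⁶ = 436.13 + 50.86 = 486.99 kN·m.

M_n ≈ 487 kN·m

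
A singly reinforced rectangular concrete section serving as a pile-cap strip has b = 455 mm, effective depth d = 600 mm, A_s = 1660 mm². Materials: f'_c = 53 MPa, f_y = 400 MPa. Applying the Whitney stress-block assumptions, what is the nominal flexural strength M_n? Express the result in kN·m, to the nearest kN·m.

T = A_s f_y = 1660 × 400 = 664000 N = 664 kN.
From C = T: a = T/(0.85 f'_c b) = 664000/(0.85 × 53 × 455) = 32.39 mm.
M_n = T(d − a/2) = 664 kN × (600 − 16.195) mm = 387.65 kN·m.

M_n ≈ 388 kN·m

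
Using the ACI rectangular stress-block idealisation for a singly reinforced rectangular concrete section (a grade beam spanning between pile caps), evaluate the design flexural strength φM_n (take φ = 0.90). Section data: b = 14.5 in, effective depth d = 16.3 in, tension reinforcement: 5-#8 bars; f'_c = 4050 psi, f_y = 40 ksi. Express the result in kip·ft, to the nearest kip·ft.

φM_n ≈ 174 kip·ft

A_s = 5 × 0.79 = 3.95 in².
T = A_s f_y = 3.95 × 40 = 158 kips.
a = T/(0.85 f'_c b) = 158/(0.85 × 4.05 × 14.5) = 3.165 in.
M_n = T(d − a/2) = 158 × (16.3 − 1.5825) = 2325.4 kip·in = 2325.4/12 = 193.78 kip·ft.
φM_n = 0.90 × 193.78 = 174.40 kip·ft.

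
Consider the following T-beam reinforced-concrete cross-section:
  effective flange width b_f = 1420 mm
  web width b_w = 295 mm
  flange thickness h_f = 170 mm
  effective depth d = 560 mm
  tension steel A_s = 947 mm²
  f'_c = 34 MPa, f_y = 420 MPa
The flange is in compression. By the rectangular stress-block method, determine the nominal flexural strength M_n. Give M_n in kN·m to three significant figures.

Tension: T = A_s f_y = 947 × 420 = 397740 N.
Try a within the flange: a = T/(0.85 f'_c b_f) = 397740/(0.85 × 34 × 1420) = 9.69 mm.
Since a = 9.69 ≤ h_f = 170 mm, the stress block lies entirely in the flange; analyse as a rectangular beam of width b_f.
M_n = T(d − a/2) = 397740 × (560 − 4.845) = 220.81 × 10⁶ N·mm.
M_n = 220.81 kN·m.

M_n ≈ 221 kN·m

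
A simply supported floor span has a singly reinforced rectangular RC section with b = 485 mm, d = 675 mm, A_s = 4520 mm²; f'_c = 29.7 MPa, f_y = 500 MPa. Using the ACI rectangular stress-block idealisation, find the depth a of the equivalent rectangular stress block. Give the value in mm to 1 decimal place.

T = A_s f_y = 4520 × 500 = 2260000 N = 2260 kN.
Setting C = 0.85 f'_c a b equal to T: a = 2260000/(0.85 × 29.7 × 485) = 184.6 mm.

a ≈ 184.6 mm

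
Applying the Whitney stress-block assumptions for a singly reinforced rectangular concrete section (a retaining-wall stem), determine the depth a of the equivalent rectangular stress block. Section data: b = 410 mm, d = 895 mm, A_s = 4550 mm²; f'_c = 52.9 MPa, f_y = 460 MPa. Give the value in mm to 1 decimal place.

T = A_s f_y = 4550 × 460 = 2093000 N = 2093 kN.
Setting C = 0.85 f'_c a b equal to T: a = 2093000/(0.85 × 52.9 × 410) = 113.5 mm.

a ≈ 113.5 mm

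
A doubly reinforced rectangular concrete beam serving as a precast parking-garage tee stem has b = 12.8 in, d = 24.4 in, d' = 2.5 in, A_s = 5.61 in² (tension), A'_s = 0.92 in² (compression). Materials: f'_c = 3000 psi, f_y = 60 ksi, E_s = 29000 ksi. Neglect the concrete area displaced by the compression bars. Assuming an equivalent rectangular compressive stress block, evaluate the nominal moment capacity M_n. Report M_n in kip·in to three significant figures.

Assume both steels yield.
a = (A_s − A'_s) f_y/(0.85 f'_c b) = (5.61 − 0.92) × 60/(0.85 × 3 × 12.8) = 8.621 in.
c = a/β₁ = 8.621/0.85 = 10.142 in; ε'_s = 0.003(c − d')/c = 0.0023 ≥ ε_y = 0.0021, so the compression steel yields.
M_n = (A_s − A'_s) f_y (d − a/2) + A'_s f_y (d − d') = 281.4 × (24.4 − 4.3105) + 55.2 × (24.4 − 2.5) = 5653.2 + 1208.9 = 6862.1 kip·in.

M_n ≈ 6860 kip·in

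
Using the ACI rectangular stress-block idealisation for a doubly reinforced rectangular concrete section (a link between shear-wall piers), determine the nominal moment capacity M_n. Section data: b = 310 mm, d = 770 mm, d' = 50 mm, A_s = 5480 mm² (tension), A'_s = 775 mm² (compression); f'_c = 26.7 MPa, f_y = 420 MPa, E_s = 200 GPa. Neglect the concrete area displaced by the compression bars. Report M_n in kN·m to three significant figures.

Assume both tension and compression steel yield.
Net tension couple steel: A_s − A'_s = 4705 mm².
a = (A_s − A'_s) f_y / (0.85 f'_c b) = 1976100/(0.85 × 26.7 × 310) = 280.88 mm.
c = a/β₁ = 280.88/0.85 = 330.45 mm; ε'_s = 0.003(c − d')/c = 0.0025 ≥ f_y/E_s = 0.0021, so compression steel does yield.
M_n = (A_s − A'_s) f_y (d − a/2) + A'_s f_y (d − d') = [1976100 × (770 − 140.44) + 325500 × (770 − 50)] × 10⁻⁶ = 1244.07 + 234.36 = 1478.43 kN·m.

M_n ≈ 1480 kN·m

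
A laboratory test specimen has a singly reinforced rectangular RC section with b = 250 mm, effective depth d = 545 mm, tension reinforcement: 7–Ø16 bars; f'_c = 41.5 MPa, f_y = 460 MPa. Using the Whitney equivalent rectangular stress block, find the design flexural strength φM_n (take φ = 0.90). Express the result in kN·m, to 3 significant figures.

φM_n ≈ 296 kN·m

A_s = 7 × 201 = 1407 mm².
T = A_s f_y = 1407 × 460 = 647220 N = 647.22 kN.
From C = T: a = T/(0.85 f'_c b) = 647220/(0.85 × 41.5 × 250) = 73.39 mm.
M_n = T(d − a/2) = 647.22 kN × (545 − 36.695) mm = 328.99 kN·m.
φM_n = 0.90 × 328.99 = 296.09 kN·m.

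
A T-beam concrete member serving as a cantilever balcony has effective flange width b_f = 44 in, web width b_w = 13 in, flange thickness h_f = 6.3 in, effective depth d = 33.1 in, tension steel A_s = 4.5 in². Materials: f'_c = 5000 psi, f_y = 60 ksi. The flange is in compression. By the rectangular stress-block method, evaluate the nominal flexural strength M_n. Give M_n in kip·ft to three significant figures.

Tension: T = A_s f_y = 4.5 × 60 = 270 kips.
Try a within the flange: a = T/(0.85 f'_c b_f) = 270/(0.85 × 5 × 44) = 1.444 in.
Since a = 1.444 ≤ h_f = 6.3 in, the stress block lies entirely in the flange; analyse as a rectangular beam of width b_f.
M_n = T(d − a/2) = 270 × (33.1 − 0.722) = 8742.1 kip·in.
M_n = 8742.1/12 = 728.51 kip·ft.

M_n ≈ 729 kip·ft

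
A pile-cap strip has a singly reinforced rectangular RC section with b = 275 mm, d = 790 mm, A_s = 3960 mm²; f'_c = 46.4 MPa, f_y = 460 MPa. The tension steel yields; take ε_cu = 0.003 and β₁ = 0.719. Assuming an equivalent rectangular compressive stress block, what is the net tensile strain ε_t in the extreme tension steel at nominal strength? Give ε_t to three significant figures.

a = A_s f_y/(0.85 f'_c b) = 167.95 mm.
β₁ = 0.719, so c = a/β₁ = 167.95/0.719 = 233.59 mm.
From the linear strain diagram with ε_cu = 0.003: ε_t = 0.003 (d − c)/c = 0.003 × (790 − 233.59)/233.59 = 0.00715.
Since ε_t ≥ 0.005, the section is tension-controlled.

ε_t ≈ 0.00715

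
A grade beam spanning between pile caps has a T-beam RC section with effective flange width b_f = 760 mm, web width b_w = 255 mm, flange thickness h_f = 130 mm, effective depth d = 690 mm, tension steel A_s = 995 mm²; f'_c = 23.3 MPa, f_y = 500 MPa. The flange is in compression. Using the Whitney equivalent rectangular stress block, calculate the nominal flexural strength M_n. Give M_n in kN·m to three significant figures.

Tension: T = A_s f_y = 995 × 500 = 497500 N.
Try a within the flange: a = T/(0.85 f'_c b_f) = 497500/(0.85 × 23.3 × 760) = 33.05 mm.
Since a = 33.05 ≤ h_f = 130 mm, the stress block lies entirely in the flange; analyse as a rectangular beam of width b_f.
M_n = T(d − a/2) = 497500 × (690 − 16.525) = 335.05 × 10⁶ N·mm.
M_n = 335.05 kN·m.

M_n ≈ 335 kN·m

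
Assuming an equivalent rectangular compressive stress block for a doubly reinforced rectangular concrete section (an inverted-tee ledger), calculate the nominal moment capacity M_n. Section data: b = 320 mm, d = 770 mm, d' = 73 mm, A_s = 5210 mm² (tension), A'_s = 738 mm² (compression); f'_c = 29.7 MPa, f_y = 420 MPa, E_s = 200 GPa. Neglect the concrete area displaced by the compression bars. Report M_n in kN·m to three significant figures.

M_n ≈ 1440 kN·m

Assume both tension and compression steel yield.
Net tension couple steel: A_s − A'_s = 4472 mm².
a = (A_s − A'_s) f_y / (0.85 f'_c b) = 1878240/(0.85 × 29.7 × 320) = 232.50 mm.
c = a/β₁ = 232.50/0.838 = 277.45 mm; ε'_s = 0.003(c − d')/c = 0.0022 ≥ f_y/E_s = 0.0021, so compression steel does yield.
M_n = (A_s − A'_s) f_y (d − a/2) + A'_s f_y (d − d') = [1878240 × (770 − 116.25) + 309960 × (770 − 73)] × 10⁻⁶ = 1227.90 + 216.04 = 1443.94 kN·m.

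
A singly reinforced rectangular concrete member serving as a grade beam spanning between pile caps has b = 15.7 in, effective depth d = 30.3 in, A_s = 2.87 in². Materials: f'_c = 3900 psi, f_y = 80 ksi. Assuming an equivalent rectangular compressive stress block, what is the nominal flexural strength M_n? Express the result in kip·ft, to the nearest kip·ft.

T = A_s f_y = 2.87 × 80 = 229.6 kips.
a = T/(0.85 f'_c b) = 229.6/(0.85 × 3.9 × 15.7) = 4.412 in.
M_n = T(d − a/2) = 229.6 × (30.3 − 2.206) = 6450.4 kip·in = 6450.4/12 = 537.53 kip·ft.

M_n ≈ 538 kip·ft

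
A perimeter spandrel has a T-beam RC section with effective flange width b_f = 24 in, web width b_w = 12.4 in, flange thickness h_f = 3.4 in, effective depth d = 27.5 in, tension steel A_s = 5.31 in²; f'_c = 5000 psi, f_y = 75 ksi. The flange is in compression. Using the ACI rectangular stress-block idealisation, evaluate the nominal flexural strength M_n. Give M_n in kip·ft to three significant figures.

Tension: T = A_s f_y = 5.31 × 75 = 398.25 kips.
Try a within the flange: a = T/(0.85 f'_c b_f) = 398.25/(0.85 × 5 × 24) = 3.904 in.
a = 3.904 > h_f = 3.4 in: the block extends into the web. Split into flange-overhang and web parts.
C_f = 0.85 f'_c (b_f − b_w) h_f = 0.85 × 5 × (24 − 12.4) × 3.4 = 167.6 kips.
Remaining web compression depth: a_w = (T − C_f)/(0.85 f'_c b_w) = (398.25 − 167.6)/(0.85 × 5 × 12.4) = 4.377 in.
M_n = C_f(d − h_f/2) + (T − C_f)(d − a_w/2) = 167.6 × (27.5 − 1.7) + 230.65 × (27.5 − 2.1885) = 4324.1 + 5838.1 = 10162.2 kip·in.
M_n = 10162.2/12 = 846.85 kip·ft.

M_n ≈ 847 kip·ft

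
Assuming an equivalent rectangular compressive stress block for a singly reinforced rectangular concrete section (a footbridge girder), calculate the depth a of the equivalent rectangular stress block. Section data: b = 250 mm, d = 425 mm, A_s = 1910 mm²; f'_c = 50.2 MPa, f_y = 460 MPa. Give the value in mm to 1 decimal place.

a ≈ 82.4 mm

T = A_s f_y = 1910 × 460 = 878600 N = 878.6 kN.
Setting C = 0.85 f'_c a b equal to T: a = 878600/(0.85 × 50.2 × 250) = 82.4 mm.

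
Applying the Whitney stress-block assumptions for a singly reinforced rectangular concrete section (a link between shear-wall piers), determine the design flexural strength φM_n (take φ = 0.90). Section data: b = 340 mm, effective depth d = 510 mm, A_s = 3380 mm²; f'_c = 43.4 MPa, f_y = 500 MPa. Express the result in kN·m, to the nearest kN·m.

φM_n ≈ 673 kN·m

T = A_s f_y = 3380 × 500 = 1690000 N = 1690 kN.
From C = T: a = T/(0.85 f'_c b) = 1690000/(0.85 × 43.4 × 340) = 134.74 mm.
M_n = T(d − a/2) = 1690 kN × (510 − 67.37) mm = 748.04 kN·m.
φM_n = 0.90 × 748.04 = 673.24 kN·m.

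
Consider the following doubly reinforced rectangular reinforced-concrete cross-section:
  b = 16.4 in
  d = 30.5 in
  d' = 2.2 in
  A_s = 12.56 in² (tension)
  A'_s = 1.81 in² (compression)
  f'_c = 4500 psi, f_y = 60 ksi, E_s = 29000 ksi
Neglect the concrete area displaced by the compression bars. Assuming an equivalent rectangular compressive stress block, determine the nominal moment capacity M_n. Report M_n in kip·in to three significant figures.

M_n ≈ 19400 kip·in

Assume both steels yield.
a = (A_s − A'_s) f_y/(0.85 f'_c b) = (12.56 − 1.81) × 60/(0.85 × 4.5 × 16.4) = 10.282 in.
c = a/β₁ = 10.282/0.825 = 12.463 in; ε'_s = 0.003(c − d')/c = 0.0025 ≥ ε_y = 0.0021, so the compression steel yields.
M_n = (A_s − A'_s) f_y (d − a/2) + A'_s f_y (d − d') = 645 × (30.5 − 5.141) + 108.6 × (30.5 − 2.2) = 16356.6 + 3073.4 = 19430.0 kip·in.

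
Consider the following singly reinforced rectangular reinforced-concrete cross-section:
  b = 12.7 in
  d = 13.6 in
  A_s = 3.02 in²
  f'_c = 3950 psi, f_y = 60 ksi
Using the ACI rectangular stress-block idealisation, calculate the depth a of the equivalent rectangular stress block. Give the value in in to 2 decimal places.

a ≈ 4.25 in

T = A_s f_y = 3.02 × 60 = 181.2 kips.
a = T/(0.85 f'_c b) = 181.2/(0.85 × 3.95 × 12.7) = 4.25 in.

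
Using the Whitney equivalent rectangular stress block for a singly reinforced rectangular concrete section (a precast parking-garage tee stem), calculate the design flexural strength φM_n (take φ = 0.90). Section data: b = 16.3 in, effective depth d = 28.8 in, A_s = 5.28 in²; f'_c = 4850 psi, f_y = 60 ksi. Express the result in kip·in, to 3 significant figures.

T = A_s f_y = 5.28 × 60 = 316.8 kips.
a = T/(0.85 f'_c b) = 316.8/(0.85 × 4.85 × 16.3) = 4.715 in.
M_n = T(d − a/2) = 316.8 × (28.8 − 2.3575) = 8377.0 kip·in.
φM_n = 0.90 × 8377.0 = 7539.3 kip·in.

φM_n ≈ 7540 kip·in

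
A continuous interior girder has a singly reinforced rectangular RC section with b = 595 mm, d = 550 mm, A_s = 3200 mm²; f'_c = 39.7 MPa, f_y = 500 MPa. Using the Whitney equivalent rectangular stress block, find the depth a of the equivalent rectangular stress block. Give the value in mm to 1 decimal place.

T = A_s f_y = 3200 × 500 = 1600000 N = 1600 kN.
Setting C = 0.85 f'_c a b equal to T: a = 1600000/(0.85 × 39.7 × 595) = 79.7 mm.

a ≈ 79.7 mm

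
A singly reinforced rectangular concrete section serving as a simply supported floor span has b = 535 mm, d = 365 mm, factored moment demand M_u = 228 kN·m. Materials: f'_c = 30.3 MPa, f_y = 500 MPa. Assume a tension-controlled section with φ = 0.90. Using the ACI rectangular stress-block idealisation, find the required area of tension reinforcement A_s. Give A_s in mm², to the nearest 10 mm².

A_s ≈ 1500 mm²

M_n = M_u/φ = 228/0.90 = 253.333 kN·m.
With M_n = 0.85 f'_c a b (d − a/2), solve the quadratic for a:
a = d − √(d² − 2M_n/(0.85 f'_c b)) = 365 − √(365² − 2 × 253.333×10⁶/(0.85 × 30.3 × 535)) = 54.43 mm.
A_s = 0.85 f'_c a b / f_y = 0.85 × 30.3 × 54.43 × 535 / 500 = 1500.0 mm².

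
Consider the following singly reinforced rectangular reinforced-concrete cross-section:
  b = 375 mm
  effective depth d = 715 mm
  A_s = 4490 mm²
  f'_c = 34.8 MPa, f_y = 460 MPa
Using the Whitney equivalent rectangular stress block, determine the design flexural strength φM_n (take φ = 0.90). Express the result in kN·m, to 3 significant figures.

φM_n ≈ 1160 kN·m

T = A_s f_y = 4490 × 460 = 2065400 N = 2065.4 kN.
From C = T: a = T/(0.85 f'_c b) = 2065400/(0.85 × 34.8 × 375) = 186.20 mm.
M_n = T(d − a/2) = 2065.4 kN × (715 − 93.1) mm = 1284.47 kN·m.
φM_n = 0.90 × 1284.47 = 1156.02 kN·m.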